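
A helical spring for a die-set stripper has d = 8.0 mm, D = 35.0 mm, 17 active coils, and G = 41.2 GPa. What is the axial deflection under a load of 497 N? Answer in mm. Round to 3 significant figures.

17.2 mm

k = Gd⁴/(8D³N_a) = (41.2×10³)(8.0⁴)/(8·35.0³·17) = 28.941 N/mm
δ = F/k = 497 / 28.941 = 17.173 mm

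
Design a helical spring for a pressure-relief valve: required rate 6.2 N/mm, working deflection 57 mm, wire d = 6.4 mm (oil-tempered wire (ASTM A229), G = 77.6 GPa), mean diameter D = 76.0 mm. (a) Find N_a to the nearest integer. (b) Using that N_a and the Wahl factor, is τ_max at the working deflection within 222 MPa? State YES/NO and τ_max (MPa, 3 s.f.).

(a) 6 coils; (b) NO, τ_max = 291 MPa

N_a = Gd⁴/(8D³k) = (77.6×10³)(6.4⁴)/(8·76.0³·6.2) = 5.979 → N_a = 6
Actual rate k = Gd⁴/(8D³·6) = 6.1787 N/mm
Working load F = kδ = 6.1787·57 = 352.19 N
C = 76.0/6.4 = 11.8750; K_W = (4C−1)/(4C−4)+0.615/C = 1.1208
τ_max = K_W·8FD/(πd³) = 1.1208·260.01 = 291.41 MPa
τ_max > 222 MPa → exceeds allowable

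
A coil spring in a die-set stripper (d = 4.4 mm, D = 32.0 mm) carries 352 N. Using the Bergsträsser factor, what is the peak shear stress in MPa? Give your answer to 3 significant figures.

Spring index C = D/d = 32.0/4.4 = 7.2727
K_B = (4C+2)/(4C−3) = 31.091/26.091 = 1.1916
τ₀ = 8FD/(πd³) = 8·352·32.0/(π·4.4³) = 90112/267.61 = 336.72 MPa
τ_max = K·τ₀ = 1.1916 × 336.72 = 401.25 MPa

401 MPa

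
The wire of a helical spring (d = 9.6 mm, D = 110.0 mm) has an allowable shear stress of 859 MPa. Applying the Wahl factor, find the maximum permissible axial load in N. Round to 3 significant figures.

C = D/d = 110.0/9.6 = 11.4583
K_W = (4C−1)/(4C−4) + 0.615/C = 44.833/41.833 + 0.0537 = 1.1254
τ_max = K·8FD/(πd³) → F_max = τ_allow·πd³/(8DK)
F_max = 859·π·9.6³/(8·110.0·1.1254) = 2.3876e+06/990.34 = 2410.9 N

2410 N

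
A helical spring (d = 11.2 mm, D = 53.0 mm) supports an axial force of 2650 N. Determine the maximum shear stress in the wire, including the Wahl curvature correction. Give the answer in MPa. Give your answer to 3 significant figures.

Spring index C = D/d = 53.0/11.2 = 4.7321
K_W = (4C−1)/(4C−4) + 0.615/C = 17.929/14.929 + 0.1300 = 1.3309
τ₀ = 8FD/(πd³) = 8·2650·53.0/(π·11.2³) = 1.1236e+06/4413.7 = 254.57 MPa
τ_max = K·τ₀ = 1.3309 × 254.57 = 338.81 MPa

339 MPa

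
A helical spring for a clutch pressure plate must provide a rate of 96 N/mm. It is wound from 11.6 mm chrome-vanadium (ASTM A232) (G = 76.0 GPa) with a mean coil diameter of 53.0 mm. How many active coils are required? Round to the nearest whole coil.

N_a = Gd⁴/(8D³k) = (76.0×10³ × 11.6⁴)/(8 × 53.0³ × 96)
    = 1.37609e+09 / 1.14338e+08 = 12.04 → 12 coils

12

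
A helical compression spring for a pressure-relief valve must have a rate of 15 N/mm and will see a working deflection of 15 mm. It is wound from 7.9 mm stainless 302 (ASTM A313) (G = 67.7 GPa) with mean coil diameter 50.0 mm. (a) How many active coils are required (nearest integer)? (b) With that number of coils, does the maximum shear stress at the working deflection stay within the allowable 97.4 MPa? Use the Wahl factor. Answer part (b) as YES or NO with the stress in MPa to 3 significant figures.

N_a = Gd⁴/(8D³k) = (67.7×10³)(7.9⁴)/(8·50.0³·15) = 17.58 → N_a = 18
Actual rate k = Gd⁴/(8D³·18) = 14.65 N/mm
Working load F = kδ = 14.65·15 = 219.74 N
C = 50.0/7.9 = 6.3291; K_W = (4C−1)/(4C−4)+0.615/C = 1.2379
τ_max = K_W·8FD/(πd³) = 1.2379·56.747 = 70.248 MPa
τ_max ≤ 97.4 MPa → acceptable

(a) 18 coils; (b) YES, τ_max = 70.2 MPa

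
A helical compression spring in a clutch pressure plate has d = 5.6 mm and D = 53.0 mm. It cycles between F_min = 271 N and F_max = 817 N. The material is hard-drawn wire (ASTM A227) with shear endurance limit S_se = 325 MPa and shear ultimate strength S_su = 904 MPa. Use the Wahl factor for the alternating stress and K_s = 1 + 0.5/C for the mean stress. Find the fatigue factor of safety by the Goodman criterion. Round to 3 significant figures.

C = D/d = 53.0/5.6 = 9.4643; K_W = (4C−1)/(4C−4)+0.615/C = 1.1536; K_s = 1+0.5/C = 1.0528
F_a = (F_max−F_min)/2 = 273 N; F_m = (F_max+F_min)/2 = 544 N
τ_a = K_W·8F_aD/(πd³) = 1.1536 × 209.8 = 242.03 MPa
τ_m = K_s·8F_mD/(πd³) = 1.0528 × 418.07 = 440.16 MPa
Goodman: 1/n_f = τ_a/S_se + τ_m/S_su = 242.03/325 + 440.16/904 = 0.74470 + 0.48690 = 1.2316
n_f = 1/1.2316 = 0.812

0.812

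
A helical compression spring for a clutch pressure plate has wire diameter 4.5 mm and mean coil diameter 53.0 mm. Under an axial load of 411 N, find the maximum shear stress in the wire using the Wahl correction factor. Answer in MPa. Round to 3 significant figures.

683 MPa

Spring index C = D/d = 53.0/4.5 = 11.7778
K_W = (4C−1)/(4C−4) + 0.615/C = 46.111/43.111 + 0.0522 = 1.1218
τ₀ = 8FD/(πd³) = 8·411·53.0/(π·4.5³) = 174264/286.28 = 608.72 MPa
τ_max = K·τ₀ = 1.1218 × 608.72 = 682.87 MPa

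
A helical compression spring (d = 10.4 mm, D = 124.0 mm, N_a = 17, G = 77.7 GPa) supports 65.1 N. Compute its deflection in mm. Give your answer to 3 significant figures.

18.6 mm

k = Gd⁴/(8D³N_a) = (77.7×10³)(10.4⁴)/(8·124.0³·17) = 3.5055 N/mm
δ = F/k = 65.1 / 3.5055 = 18.571 mm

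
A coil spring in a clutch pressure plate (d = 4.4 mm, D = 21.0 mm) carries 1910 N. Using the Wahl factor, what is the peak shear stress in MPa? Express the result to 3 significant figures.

Spring index C = D/d = 21.0/4.4 = 4.7727
K_W = (4C−1)/(4C−4) + 0.615/C = 18.091/15.091 + 0.1289 = 1.3277
τ₀ = 8FD/(πd³) = 8·1910·21.0/(π·4.4³) = 320880/267.61 = 1199 MPa
τ_max = K·τ₀ = 1.3277 × 1199 = 1591.9 MPa

1590 MPa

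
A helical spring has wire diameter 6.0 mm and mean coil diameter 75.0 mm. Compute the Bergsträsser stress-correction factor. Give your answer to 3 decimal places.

1.106

C = D/d = 75.0/6.0 = 12.5000
K_B = (4C+2)/(4C−3) = 52.000/47.000 = 1.1064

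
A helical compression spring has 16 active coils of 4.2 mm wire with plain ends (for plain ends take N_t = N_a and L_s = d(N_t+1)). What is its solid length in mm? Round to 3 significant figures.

plain ends: N_t = N_a = 16
L_s = d·(N_t+1) = 4.2 × 17 = 71.4 mm

71.4 mm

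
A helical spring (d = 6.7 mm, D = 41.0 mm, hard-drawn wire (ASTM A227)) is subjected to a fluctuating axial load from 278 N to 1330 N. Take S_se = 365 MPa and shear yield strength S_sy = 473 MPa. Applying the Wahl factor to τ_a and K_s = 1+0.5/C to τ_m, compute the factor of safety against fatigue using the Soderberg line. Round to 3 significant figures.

C = D/d = 41.0/6.7 = 6.1194; K_W = (4C−1)/(4C−4)+0.615/C = 1.2470; K_s = 1+0.5/C = 1.0817
F_a = (F_max−F_min)/2 = 526 N; F_m = (F_max+F_min)/2 = 804 N
τ_a = K_W·8F_aD/(πd³) = 1.2470 × 182.59 = 227.69 MPa
τ_m = K_s·8F_mD/(πd³) = 1.0817 × 279.1 = 301.9 MPa
Soderberg: 1/n_f = τ_a/S_se + τ_m/S_sy = 227.69/365 + 301.9/473 = 0.62382 + 0.63827 = 1.2621
n_f = 1/1.2621 = 0.7923

0.792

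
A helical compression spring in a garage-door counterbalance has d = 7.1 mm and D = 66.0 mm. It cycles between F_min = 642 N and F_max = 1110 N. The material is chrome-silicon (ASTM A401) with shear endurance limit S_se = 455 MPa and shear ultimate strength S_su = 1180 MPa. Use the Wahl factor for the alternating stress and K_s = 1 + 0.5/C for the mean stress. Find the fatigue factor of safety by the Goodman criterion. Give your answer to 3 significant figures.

1.55

C = D/d = 66.0/7.1 = 9.2958; K_W = (4C−1)/(4C−4)+0.615/C = 1.1566; K_s = 1+0.5/C = 1.0538
F_a = (F_max−F_min)/2 = 234 N; F_m = (F_max+F_min)/2 = 876 N
τ_a = K_W·8F_aD/(πd³) = 1.1566 × 109.88 = 127.09 MPa
τ_m = K_s·8F_mD/(πd³) = 1.0538 × 411.35 = 433.48 MPa
Goodman: 1/n_f = τ_a/S_se + τ_m/S_su = 127.09/455 + 433.48/1180 = 0.27931 + 0.36735 = 0.64666
n_f = 1/0.64666 = 1.546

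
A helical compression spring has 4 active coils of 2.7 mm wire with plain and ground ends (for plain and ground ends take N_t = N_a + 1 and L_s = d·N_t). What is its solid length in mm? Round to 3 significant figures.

13.5 mm

plain and ground ends: N_t = N_a + 1 = 4 + 1 = 5
L_s = d·N_t = 2.7 × 5 = 13.5 mm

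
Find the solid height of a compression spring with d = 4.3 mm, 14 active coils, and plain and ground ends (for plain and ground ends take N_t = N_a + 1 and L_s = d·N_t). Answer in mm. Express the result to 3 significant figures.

64.5 mm

plain and ground ends: N_t = N_a + 1 = 14 + 1 = 15
L_s = d·N_t = 4.3 × 15 = 64.5 mm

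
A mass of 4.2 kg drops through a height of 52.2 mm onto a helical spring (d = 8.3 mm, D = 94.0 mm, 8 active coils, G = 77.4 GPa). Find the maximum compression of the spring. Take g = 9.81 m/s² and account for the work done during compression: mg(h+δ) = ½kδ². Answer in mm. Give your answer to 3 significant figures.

k = Gd⁴/(8D³N_a) = (77.4×10³)(8.3⁴)/(8·94.0³·8) = 6.9102 N/mm
W = mg = 4.2 × 9.81 = 41.202 N
½kδ² − Wδ − Wh = 0 → δ = (W + √(W² + 2kWh))/k
δ = (41.202 + √(1697.6 + 29724.1))/6.9102 = (41.202 + 177.26)/6.9102 = 31.615 mm

31.6 mm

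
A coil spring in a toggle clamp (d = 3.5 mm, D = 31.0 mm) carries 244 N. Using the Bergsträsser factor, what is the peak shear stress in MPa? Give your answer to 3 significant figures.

Spring index C = D/d = 31.0/3.5 = 8.8571
K_B = (4C+2)/(4C−3) = 37.429/32.429 = 1.1542
τ₀ = 8FD/(πd³) = 8·244·31.0/(π·3.5³) = 60512/134.7 = 449.25 MPa
τ_max = K·τ₀ = 1.1542 × 449.25 = 518.52 MPa

519 MPa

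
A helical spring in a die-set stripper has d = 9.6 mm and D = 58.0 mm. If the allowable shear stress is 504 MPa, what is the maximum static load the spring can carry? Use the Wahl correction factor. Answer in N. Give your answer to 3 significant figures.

C = D/d = 58.0/9.6 = 6.0417
K_W = (4C−1)/(4C−4) + 0.615/C = 23.167/20.167 + 0.1018 = 1.2506
τ_max = K·8FD/(πd³) → F_max = τ_allow·πd³/(8DK)
F_max = 504·π·9.6³/(8·58.0·1.2506) = 1.4009e+06/580.26 = 2414.2 N

2410 N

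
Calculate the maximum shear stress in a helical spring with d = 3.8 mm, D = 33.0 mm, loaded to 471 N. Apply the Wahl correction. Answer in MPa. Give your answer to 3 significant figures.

Spring index C = D/d = 33.0/3.8 = 8.6842
K_W = (4C−1)/(4C−4) + 0.615/C = 33.737/30.737 + 0.0708 = 1.1684
τ₀ = 8FD/(πd³) = 8·471·33.0/(π·3.8³) = 124344/172.39 = 721.31 MPa
τ_max = K·τ₀ = 1.1684 × 721.31 = 842.8 MPa

843 MPa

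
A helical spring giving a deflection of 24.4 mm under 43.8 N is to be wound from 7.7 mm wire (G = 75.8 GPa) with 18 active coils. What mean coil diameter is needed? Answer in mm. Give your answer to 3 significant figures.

Required rate k = F/δ = 43.8/24.4 = 1.7951 N/mm
D = (Gd⁴/(8N_a·k))^(1/3) = (75.8×10³·7.7⁴/(8·18·1.7951))^(1/3)
  = (1.03083e+06)^(1/3) = 101.0171 mm

101 mm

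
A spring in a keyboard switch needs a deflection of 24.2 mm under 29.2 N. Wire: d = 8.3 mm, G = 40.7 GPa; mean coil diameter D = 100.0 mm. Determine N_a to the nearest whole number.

20

Required rate k = F/δ = 29.2/24.2 = 1.2066 N/mm
N_a = Gd⁴/(8D³k) = (40.7×10³ × 8.3⁴)/(8 × 100.0³ × 1.2066)
    = 1.93155e+08 / 9.65289e+06 = 20.01 → 20 coils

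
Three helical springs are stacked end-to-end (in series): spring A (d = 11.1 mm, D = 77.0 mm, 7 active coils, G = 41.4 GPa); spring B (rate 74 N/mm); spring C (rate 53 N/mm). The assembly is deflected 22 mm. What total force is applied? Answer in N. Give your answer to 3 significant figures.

k_A = Gd⁴/(8D³N_a) = (41.4×10³)(11.1⁴)/(8·77.0³·7) = 24.583 N/mm
Series: 1/k_eq = 1/24.583 + 1/74 + 1/53 = 0.07306; k_eq = 13.687 N/mm
F = k_eq·δ = 13.687·22 = 301.12 N

301 N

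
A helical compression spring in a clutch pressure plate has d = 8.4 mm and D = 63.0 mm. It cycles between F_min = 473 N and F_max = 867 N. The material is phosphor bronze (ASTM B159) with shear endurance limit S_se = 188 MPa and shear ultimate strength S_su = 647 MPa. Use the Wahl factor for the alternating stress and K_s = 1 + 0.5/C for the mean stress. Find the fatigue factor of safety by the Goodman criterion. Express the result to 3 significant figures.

C = D/d = 63.0/8.4 = 7.5000; K_W = (4C−1)/(4C−4)+0.615/C = 1.1974; K_s = 1+0.5/C = 1.0667
F_a = (F_max−F_min)/2 = 197 N; F_m = (F_max+F_min)/2 = 670 N
τ_a = K_W·8F_aD/(πd³) = 1.1974 × 53.322 = 63.847 MPa
τ_m = K_s·8F_mD/(πd³) = 1.0667 × 181.35 = 193.44 MPa
Goodman: 1/n_f = τ_a/S_se + τ_m/S_su = 63.847/188 + 193.44/647 = 0.33961 + 0.29898 = 0.63859
n_f = 1/0.63859 = 1.566

1.57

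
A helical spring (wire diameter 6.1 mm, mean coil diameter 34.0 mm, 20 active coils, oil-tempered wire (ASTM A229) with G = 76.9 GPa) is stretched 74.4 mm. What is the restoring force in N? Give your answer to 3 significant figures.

1260 N

k = Gd⁴/(8D³N_a) = (76.9×10³)(6.1⁴)/(8·34.0³·20) = 16.931 N/mm
F = k·δ = 16.931 × 74.4 = 1259.7 N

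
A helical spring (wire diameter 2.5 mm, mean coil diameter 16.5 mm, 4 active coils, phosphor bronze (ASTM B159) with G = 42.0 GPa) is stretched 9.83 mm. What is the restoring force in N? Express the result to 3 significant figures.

112 N

k = Gd⁴/(8D³N_a) = (42.0×10³)(2.5⁴)/(8·16.5³·4) = 11.413 N/mm
F = k·δ = 11.413 × 9.83 = 112.19 N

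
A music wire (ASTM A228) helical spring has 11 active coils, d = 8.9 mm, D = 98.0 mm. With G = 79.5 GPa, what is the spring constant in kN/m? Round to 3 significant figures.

k = Gd⁴/(8D³N_a) = (79.5×10³ × 8.9⁴) / (8 × 98.0³ × 11)
  = 4.98801e+08 / 8.28249e+07 = 6.0224 N/mm

6.02 kN/m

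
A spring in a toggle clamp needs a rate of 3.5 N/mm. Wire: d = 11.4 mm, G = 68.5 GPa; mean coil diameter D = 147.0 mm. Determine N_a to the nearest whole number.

13

N_a = Gd⁴/(8D³k) = (68.5×10³ × 11.4⁴)/(8 × 147.0³ × 3.5)
    = 1.15694e+09 / 8.89426e+07 = 13.01 → 13 coils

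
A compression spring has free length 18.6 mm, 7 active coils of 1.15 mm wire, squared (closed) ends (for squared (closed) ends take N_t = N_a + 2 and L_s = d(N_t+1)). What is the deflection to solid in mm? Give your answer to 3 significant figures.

N_t = 9; L_s = 1.15·10 = 11.5 mm
δ_solid = L₀ − L_s = 18.6 − 11.5 = 7.1 mm

7.10 mm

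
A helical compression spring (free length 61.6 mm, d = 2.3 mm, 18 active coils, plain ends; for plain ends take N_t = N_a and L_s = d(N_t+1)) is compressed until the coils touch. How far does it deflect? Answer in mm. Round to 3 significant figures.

17.9 mm

N_t = 18; L_s = 2.3·19 = 43.7 mm
δ_solid = L₀ − L_s = 61.6 − 43.7 = 17.9 mm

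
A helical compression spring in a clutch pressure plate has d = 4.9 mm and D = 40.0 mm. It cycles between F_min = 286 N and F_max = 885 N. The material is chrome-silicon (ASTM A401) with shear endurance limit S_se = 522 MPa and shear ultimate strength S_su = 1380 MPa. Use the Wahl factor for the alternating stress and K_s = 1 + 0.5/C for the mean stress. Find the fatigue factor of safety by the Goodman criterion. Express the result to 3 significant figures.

C = D/d = 40.0/4.9 = 8.1633; K_W = (4C−1)/(4C−4)+0.615/C = 1.1800; K_s = 1+0.5/C = 1.0613
F_a = (F_max−F_min)/2 = 299.5 N; F_m = (F_max+F_min)/2 = 585.5 N
τ_a = K_W·8F_aD/(πd³) = 1.1800 × 259.3 = 305.99 MPa
τ_m = K_s·8F_mD/(πd³) = 1.0613 × 506.92 = 537.97 MPa
Goodman: 1/n_f = τ_a/S_se + τ_m/S_su = 305.99/522 + 537.97/1380 = 0.58618 + 0.38983 = 0.97602
n_f = 1/0.97602 = 1.025

1.02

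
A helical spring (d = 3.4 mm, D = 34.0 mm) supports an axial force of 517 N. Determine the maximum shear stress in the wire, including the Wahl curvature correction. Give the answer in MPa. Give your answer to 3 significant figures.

Spring index C = D/d = 34.0/3.4 = 10.0000
K_W = (4C−1)/(4C−4) + 0.615/C = 39.000/36.000 + 0.0615 = 1.1448
τ₀ = 8FD/(πd³) = 8·517·34.0/(π·3.4³) = 140624/123.48 = 1138.9 MPa
τ_max = K·τ₀ = 1.1448 × 1138.9 = 1303.8 MPa

1300 MPa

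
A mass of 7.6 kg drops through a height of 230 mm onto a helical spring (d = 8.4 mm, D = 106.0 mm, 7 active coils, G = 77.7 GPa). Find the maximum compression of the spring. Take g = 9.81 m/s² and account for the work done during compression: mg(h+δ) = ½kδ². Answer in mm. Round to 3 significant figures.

k = Gd⁴/(8D³N_a) = (77.7×10³)(8.4⁴)/(8·106.0³·7) = 5.8001 N/mm
W = mg = 7.6 × 9.81 = 74.556 N
½kδ² − Wδ − Wh = 0 → δ = (W + √(W² + 2kWh))/k
δ = (74.556 + √(5558.6 + 198917))/5.8001 = (74.556 + 452.19)/5.8001 = 90.817 mm

90.8 mm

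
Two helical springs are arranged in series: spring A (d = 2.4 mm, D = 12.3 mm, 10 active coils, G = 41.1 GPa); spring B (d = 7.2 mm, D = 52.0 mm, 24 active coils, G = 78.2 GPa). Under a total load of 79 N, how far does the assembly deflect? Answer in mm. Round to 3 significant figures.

18.8 mm

k_A = Gd⁴/(8D³N_a) = (41.1×10³)(2.4⁴)/(8·12.3³·10) = 9.1597 N/mm
k_B = Gd⁴/(8D³N_a) = (78.2×10³)(7.2⁴)/(8·52.0³·24) = 7.7844 N/mm
Series: 1/k_eq = 1/9.1597 + 1/7.7844 = 0.23764; k_eq = 4.2081 N/mm
δ = F/k_eq = 79/4.2081 = 18.773 mm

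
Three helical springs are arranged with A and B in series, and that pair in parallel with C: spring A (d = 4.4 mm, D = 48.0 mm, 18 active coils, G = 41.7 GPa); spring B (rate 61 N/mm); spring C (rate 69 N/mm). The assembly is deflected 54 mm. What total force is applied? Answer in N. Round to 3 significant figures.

k_A = Gd⁴/(8D³N_a) = (41.7×10³)(4.4⁴)/(8·48.0³·18) = 0.98143 N/mm
Springs A,B series: k_AB = 1/(1/0.98143+1/61) = 0.96589 N/mm; parallel with C: k_eq = 0.96589+69 = 69.966 N/mm
F = k_eq·δ = 69.966·54 = 3778.2 N

3780 N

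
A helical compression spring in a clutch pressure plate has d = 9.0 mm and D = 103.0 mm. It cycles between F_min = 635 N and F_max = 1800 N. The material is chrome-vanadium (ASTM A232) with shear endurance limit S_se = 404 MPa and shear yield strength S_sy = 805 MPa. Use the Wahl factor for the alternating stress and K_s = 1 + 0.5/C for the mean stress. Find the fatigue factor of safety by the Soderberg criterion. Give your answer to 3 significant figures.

C = D/d = 103.0/9.0 = 11.4444; K_W = (4C−1)/(4C−4)+0.615/C = 1.1255; K_s = 1+0.5/C = 1.0437
F_a = (F_max−F_min)/2 = 582.5 N; F_m = (F_max+F_min)/2 = 1217.5 N
τ_a = K_W·8F_aD/(πd³) = 1.1255 × 209.58 = 235.89 MPa
τ_m = K_s·8F_mD/(πd³) = 1.0437 × 438.05 = 457.18 MPa
Soderberg: 1/n_f = τ_a/S_se + τ_m/S_sy = 235.89/404 + 457.18/805 = 0.58389 + 0.56793 = 1.1518
n_f = 1/1.1518 = 0.8682

0.868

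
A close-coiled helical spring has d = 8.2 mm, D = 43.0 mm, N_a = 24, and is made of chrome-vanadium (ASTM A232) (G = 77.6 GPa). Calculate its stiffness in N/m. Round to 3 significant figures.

k = Gd⁴/(8D³N_a) = (77.6×10³ × 8.2⁴) / (8 × 43.0³ × 24)
  = 3.50846e+08 / 1.52653e+07 = 22.983 N/mm = 22983 N/m

23000 N/m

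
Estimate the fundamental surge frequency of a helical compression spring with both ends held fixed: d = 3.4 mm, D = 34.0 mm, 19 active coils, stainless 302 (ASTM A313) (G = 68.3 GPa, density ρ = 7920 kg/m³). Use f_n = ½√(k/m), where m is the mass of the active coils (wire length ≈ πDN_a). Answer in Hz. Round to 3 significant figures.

k = Gd⁴/(8D³N_a) = (68.3×10³)(3.4⁴)/(8·34.0³·19) = 1.5278 N/mm = 1527.8 N/m
Wire length L = πDN_a = π·34.0·19 = 2029.5 mm
m = ρ·(πd²/4)·L = 7920 × 9.0792×10⁻⁶ m² × 2.0295 m = 0.14593 kg
f_n = ½√(k/m) = 0.5·√(1527.8/0.14593) = 0.5·√(10469) = 51.159 Hz

51.2 Hz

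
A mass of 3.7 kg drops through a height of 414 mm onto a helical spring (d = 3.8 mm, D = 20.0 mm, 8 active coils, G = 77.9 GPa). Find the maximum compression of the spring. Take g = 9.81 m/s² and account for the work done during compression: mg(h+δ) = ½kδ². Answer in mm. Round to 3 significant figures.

31.9 mm

k = Gd⁴/(8D³N_a) = (77.9×10³)(3.8⁴)/(8·20.0³·8) = 31.725 N/mm
W = mg = 3.7 × 9.81 = 36.297 N
½kδ² − Wδ − Wh = 0 → δ = (W + √(W² + 2kWh))/k
δ = (36.297 + √(1317.5 + 953461))/31.725 = (36.297 + 977.13)/31.725 = 31.944 mm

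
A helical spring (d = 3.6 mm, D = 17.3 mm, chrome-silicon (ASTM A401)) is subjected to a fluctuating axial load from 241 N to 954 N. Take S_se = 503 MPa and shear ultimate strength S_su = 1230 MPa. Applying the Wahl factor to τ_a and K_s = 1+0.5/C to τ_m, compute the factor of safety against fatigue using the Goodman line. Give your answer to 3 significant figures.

0.718

C = D/d = 17.3/3.6 = 4.8056; K_W = (4C−1)/(4C−4)+0.615/C = 1.3251; K_s = 1+0.5/C = 1.1040
F_a = (F_max−F_min)/2 = 356.5 N; F_m = (F_max+F_min)/2 = 597.5 N
τ_a = K_W·8F_aD/(πd³) = 1.3251 × 336.62 = 446.04 MPa
τ_m = K_s·8F_mD/(πd³) = 1.1040 × 564.18 = 622.88 MPa
Goodman: 1/n_f = τ_a/S_se + τ_m/S_su = 446.04/503 + 622.88/1230 = 0.88676 + 0.50641 = 1.3932
n_f = 1/1.3932 = 0.7178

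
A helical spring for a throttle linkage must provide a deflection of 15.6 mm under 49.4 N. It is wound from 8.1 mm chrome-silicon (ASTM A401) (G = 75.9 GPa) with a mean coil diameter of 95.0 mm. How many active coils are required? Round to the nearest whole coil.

15

Required rate k = F/δ = 49.4/15.6 = 3.1667 N/mm
N_a = Gd⁴/(8D³k) = (75.9×10³ × 8.1⁴)/(8 × 95.0³ × 3.1667)
    = 3.26725e+08 / 2.17202e+07 = 15.04 → 15 coils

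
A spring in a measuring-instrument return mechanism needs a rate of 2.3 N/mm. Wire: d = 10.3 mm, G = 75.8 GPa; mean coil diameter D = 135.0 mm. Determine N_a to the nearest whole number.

N_a = Gd⁴/(8D³k) = (75.8×10³ × 10.3⁴)/(8 × 135.0³ × 2.3)
    = 8.53136e+08 / 4.52709e+07 = 18.85 → 19 coils

19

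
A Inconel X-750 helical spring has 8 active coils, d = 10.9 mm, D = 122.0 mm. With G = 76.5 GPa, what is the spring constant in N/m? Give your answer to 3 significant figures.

k = Gd⁴/(8D³N_a) = (76.5×10³ × 10.9⁴) / (8 × 122.0³ × 8)
  = 1.07986e+09 / 1.16214e+08 = 9.292 N/mm = 9292 N/m

9290 N/m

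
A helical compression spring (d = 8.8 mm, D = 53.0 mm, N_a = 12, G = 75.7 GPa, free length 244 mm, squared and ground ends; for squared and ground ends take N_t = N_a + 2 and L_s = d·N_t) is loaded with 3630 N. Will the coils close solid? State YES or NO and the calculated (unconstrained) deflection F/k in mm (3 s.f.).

k = Gd⁴/(8D³N_a) = (75.7×10³)(8.8⁴)/(8·53.0³·12) = 31.763 N/mm
N_t = 14; L_s = 8.8·14 = 123.2 mm; δ_solid = L₀ − L_s = 244 − 123.2 = 120.8 mm
δ = F/k = 3630/31.763 = 114.28 mm
δ < δ_solid → spring does not go solid

NO, δ = 114 mm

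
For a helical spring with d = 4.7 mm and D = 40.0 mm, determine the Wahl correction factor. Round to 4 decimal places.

1.1721

C = D/d = 40.0/4.7 = 8.5106
K_W = (4C−1)/(4C−4) + 0.615/C = 33.043/30.043 + 0.0723 = 1.1721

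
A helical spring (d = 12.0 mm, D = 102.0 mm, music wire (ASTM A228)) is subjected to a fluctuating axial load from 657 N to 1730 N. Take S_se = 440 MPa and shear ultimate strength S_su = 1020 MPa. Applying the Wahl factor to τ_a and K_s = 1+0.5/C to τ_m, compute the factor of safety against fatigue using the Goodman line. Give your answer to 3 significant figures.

2.49

C = D/d = 102.0/12.0 = 8.5000; K_W = (4C−1)/(4C−4)+0.615/C = 1.1724; K_s = 1+0.5/C = 1.0588
F_a = (F_max−F_min)/2 = 536.5 N; F_m = (F_max+F_min)/2 = 1193.5 N
τ_a = K_W·8F_aD/(πd³) = 1.1724 × 80.643 = 94.542 MPa
τ_m = K_s·8F_mD/(πd³) = 1.0588 × 179.4 = 189.95 MPa
Goodman: 1/n_f = τ_a/S_se + τ_m/S_su = 94.542/440 + 189.95/1020 = 0.21487 + 0.18623 = 0.4011
n_f = 1/0.4011 = 2.493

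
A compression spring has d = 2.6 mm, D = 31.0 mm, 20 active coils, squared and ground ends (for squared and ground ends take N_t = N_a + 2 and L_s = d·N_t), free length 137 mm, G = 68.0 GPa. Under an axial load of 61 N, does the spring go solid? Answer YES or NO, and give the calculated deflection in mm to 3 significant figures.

YES, δ = 93.6 mm

k = Gd⁴/(8D³N_a) = (68.0×10³)(2.6⁴)/(8·31.0³·20) = 0.65192 N/mm
N_t = 22; L_s = 2.6·22 = 57.2 mm; δ_solid = L₀ − L_s = 137 − 57.2 = 79.8 mm
δ = F/k = 61/0.65192 = 93.569 mm
δ ≥ δ_solid → spring goes solid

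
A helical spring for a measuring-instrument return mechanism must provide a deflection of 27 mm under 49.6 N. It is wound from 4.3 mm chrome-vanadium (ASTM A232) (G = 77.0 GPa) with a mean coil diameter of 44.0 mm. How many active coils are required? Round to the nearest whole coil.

Required rate k = F/δ = 49.6/27 = 1.837 N/mm
N_a = Gd⁴/(8D³k) = (77.0×10³ × 4.3⁴)/(8 × 44.0³ × 1.837)
    = 2.63248e+07 / 1.25189e+06 = 21.03 → 21 coils

21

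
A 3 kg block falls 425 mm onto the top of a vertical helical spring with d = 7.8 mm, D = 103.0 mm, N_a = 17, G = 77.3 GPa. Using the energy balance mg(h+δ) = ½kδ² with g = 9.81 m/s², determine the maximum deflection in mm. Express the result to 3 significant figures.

k = Gd⁴/(8D³N_a) = (77.3×10³)(7.8⁴)/(8·103.0³·17) = 1.9253 N/mm
W = mg = 3 × 9.81 = 29.43 N
½kδ² − Wδ − Wh = 0 → δ = (W + √(W² + 2kWh))/k
δ = (29.43 + √(866.12 + 48163.3))/1.9253 = (29.43 + 221.43)/1.9253 = 130.29 mm

130 mm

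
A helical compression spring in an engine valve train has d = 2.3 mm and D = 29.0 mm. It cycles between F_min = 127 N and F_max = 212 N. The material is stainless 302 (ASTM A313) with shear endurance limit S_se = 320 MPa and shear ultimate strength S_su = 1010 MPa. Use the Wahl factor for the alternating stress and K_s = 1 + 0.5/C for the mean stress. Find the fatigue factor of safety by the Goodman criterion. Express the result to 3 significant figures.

0.511

C = D/d = 29.0/2.3 = 12.6087; K_W = (4C−1)/(4C−4)+0.615/C = 1.1134; K_s = 1+0.5/C = 1.0397
F_a = (F_max−F_min)/2 = 42.5 N; F_m = (F_max+F_min)/2 = 169.5 N
τ_a = K_W·8F_aD/(πd³) = 1.1134 × 257.95 = 287.2 MPa
τ_m = K_s·8F_mD/(πd³) = 1.0397 × 1028.8 = 1069.6 MPa
Goodman: 1/n_f = τ_a/S_se + τ_m/S_su = 287.2/320 + 1069.6/1010 = 0.89751 + 1.05899 = 1.9565
n_f = 1/1.9565 = 0.5111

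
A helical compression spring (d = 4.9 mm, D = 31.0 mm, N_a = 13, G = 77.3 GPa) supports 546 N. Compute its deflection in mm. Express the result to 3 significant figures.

38.0 mm

k = Gd⁴/(8D³N_a) = (77.3×10³)(4.9⁴)/(8·31.0³·13) = 14.383 N/mm
δ = F/k = 546 / 14.383 = 37.962 mm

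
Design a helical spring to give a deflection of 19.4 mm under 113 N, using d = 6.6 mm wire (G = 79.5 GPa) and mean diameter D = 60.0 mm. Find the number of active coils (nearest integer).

Required rate k = F/δ = 113/19.4 = 5.8247 N/mm
N_a = Gd⁴/(8D³k) = (79.5×10³ × 6.6⁴)/(8 × 60.0³ × 5.8247)
    = 1.50849e+08 / 1.00652e+07 = 14.99 → 15 coils

15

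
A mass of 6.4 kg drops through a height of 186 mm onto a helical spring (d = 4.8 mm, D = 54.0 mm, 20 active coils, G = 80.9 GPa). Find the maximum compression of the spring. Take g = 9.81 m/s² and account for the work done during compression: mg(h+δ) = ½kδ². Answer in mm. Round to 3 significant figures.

160 mm

k = Gd⁴/(8D³N_a) = (80.9×10³)(4.8⁴)/(8·54.0³·20) = 1.7046 N/mm
W = mg = 6.4 × 9.81 = 62.784 N
½kδ² − Wδ − Wh = 0 → δ = (W + √(W² + 2kWh))/k
δ = (62.784 + √(3941.8 + 39811.1))/1.7046 = (62.784 + 209.17)/1.7046 = 159.55 mm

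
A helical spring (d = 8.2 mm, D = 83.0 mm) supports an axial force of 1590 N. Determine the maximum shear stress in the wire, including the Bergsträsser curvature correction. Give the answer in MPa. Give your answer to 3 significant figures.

Spring index C = D/d = 83.0/8.2 = 10.1220
K_B = (4C+2)/(4C−3) = 42.488/37.488 = 1.1334
τ₀ = 8FD/(πd³) = 8·1590·83.0/(π·8.2³) = 1.05576e+06/1732.2 = 609.5 MPa
τ_max = K·τ₀ = 1.1334 × 609.5 = 690.79 MPa

691 MPa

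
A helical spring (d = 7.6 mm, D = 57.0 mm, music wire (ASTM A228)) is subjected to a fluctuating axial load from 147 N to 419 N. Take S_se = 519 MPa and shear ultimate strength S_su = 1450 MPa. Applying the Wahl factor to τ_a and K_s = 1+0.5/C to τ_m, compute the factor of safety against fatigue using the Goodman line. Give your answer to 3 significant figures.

5.79

C = D/d = 57.0/7.6 = 7.5000; K_W = (4C−1)/(4C−4)+0.615/C = 1.1974; K_s = 1+0.5/C = 1.0667
F_a = (F_max−F_min)/2 = 136 N; F_m = (F_max+F_min)/2 = 283 N
τ_a = K_W·8F_aD/(πd³) = 1.1974 × 44.969 = 53.845 MPa
τ_m = K_s·8F_mD/(πd³) = 1.0667 × 93.575 = 99.814 MPa
Goodman: 1/n_f = τ_a/S_se + τ_m/S_su = 53.845/519 + 99.814/1450 = 0.10375 + 0.06884 = 0.17258
n_f = 1/0.17258 = 5.794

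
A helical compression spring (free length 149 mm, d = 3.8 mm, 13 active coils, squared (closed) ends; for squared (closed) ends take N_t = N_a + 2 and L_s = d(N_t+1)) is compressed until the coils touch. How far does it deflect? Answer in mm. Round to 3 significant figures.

N_t = 15; L_s = 3.8·16 = 60.8 mm
δ_solid = L₀ − L_s = 149 − 60.8 = 88.2 mm

88.2 mm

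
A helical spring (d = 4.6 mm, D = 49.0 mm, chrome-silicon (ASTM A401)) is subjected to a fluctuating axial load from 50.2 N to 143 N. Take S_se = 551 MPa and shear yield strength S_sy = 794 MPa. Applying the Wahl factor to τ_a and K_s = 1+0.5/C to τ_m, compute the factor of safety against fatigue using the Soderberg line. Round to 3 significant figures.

3.50

C = D/d = 49.0/4.6 = 10.6522; K_W = (4C−1)/(4C−4)+0.615/C = 1.1354; K_s = 1+0.5/C = 1.0469
F_a = (F_max−F_min)/2 = 46.4 N; F_m = (F_max+F_min)/2 = 96.6 N
τ_a = K_W·8F_aD/(πd³) = 1.1354 × 59.481 = 67.537 MPa
τ_m = K_s·8F_mD/(πd³) = 1.0469 × 123.83 = 129.65 MPa
Soderberg: 1/n_f = τ_a/S_se + τ_m/S_sy = 67.537/551 + 129.65/794 = 0.12257 + 0.16328 = 0.28586
n_f = 1/0.28586 = 3.498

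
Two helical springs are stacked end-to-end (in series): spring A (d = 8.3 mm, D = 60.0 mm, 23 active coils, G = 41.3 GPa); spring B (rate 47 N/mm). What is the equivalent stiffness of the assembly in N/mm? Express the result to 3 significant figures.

k_A = Gd⁴/(8D³N_a) = (41.3×10³)(8.3⁴)/(8·60.0³·23) = 4.9316 N/mm
Series: 1/k_eq = 1/4.9316 + 1/47 = 0.22405; k_eq = 4.4633 N/mm

4.46 N/mm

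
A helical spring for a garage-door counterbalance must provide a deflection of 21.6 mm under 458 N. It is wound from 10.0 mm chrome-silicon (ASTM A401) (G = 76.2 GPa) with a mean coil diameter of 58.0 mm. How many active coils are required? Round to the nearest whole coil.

23

Required rate k = F/δ = 458/21.6 = 21.204 N/mm
N_a = Gd⁴/(8D³k) = (76.2×10³ × 10.0⁴)/(8 × 58.0³ × 21.204)
    = 7.62e+08 / 3.30968e+07 = 23.02 → 23 coils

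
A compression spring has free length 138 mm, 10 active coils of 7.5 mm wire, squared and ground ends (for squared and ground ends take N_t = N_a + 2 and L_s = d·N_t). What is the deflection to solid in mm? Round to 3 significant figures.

N_t = 12; L_s = 7.5·12 = 90 mm
δ_solid = L₀ − L_s = 138 − 90 = 48 mm

48.0 mm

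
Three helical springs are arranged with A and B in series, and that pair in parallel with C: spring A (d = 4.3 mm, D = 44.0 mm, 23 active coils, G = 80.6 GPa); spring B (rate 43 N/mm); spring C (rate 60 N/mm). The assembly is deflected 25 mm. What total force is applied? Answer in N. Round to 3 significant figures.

k_A = Gd⁴/(8D³N_a) = (80.6×10³)(4.3⁴)/(8·44.0³·23) = 1.7581 N/mm
Springs A,B series: k_AB = 1/(1/1.7581+1/43) = 1.689 N/mm; parallel with C: k_eq = 1.689+60 = 61.689 N/mm
F = k_eq·δ = 61.689·25 = 1542.2 N

1540 N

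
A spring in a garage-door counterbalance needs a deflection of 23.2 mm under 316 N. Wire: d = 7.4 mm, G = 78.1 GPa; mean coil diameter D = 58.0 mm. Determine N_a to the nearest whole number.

11

Required rate k = F/δ = 316/23.2 = 13.621 N/mm
N_a = Gd⁴/(8D³k) = (78.1×10³ × 7.4⁴)/(8 × 58.0³ × 13.621)
    = 2.34195e+08 / 2.12605e+07 = 11.02 → 11 coils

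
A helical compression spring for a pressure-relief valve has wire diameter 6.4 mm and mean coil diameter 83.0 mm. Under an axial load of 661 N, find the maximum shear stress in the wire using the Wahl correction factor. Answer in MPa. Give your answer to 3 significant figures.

592 MPa

Spring index C = D/d = 83.0/6.4 = 12.9688
K_W = (4C−1)/(4C−4) + 0.615/C = 50.875/47.875 + 0.0474 = 1.1101
τ₀ = 8FD/(πd³) = 8·661·83.0/(π·6.4³) = 438904/823.55 = 532.94 MPa
τ_max = K·τ₀ = 1.1101 × 532.94 = 591.61 MPa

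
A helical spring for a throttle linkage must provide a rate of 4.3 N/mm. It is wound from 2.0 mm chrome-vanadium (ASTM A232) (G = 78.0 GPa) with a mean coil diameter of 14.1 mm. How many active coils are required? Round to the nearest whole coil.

N_a = Gd⁴/(8D³k) = (78.0×10³ × 2.0⁴)/(8 × 14.1³ × 4.3)
    = 1.248e+06 / 96430.8 = 12.94 → 13 coils

13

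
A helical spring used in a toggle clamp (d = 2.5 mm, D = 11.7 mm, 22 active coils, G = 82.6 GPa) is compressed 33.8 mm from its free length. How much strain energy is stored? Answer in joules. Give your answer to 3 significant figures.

k = Gd⁴/(8D³N_a) = (82.6×10³)(2.5⁴)/(8·11.7³·22) = 11.446 N/mm
U = ½kδ² = 0.5 × 11.446 × 33.8² = 6538.4 N·mm = 6.5384 J

6.54 J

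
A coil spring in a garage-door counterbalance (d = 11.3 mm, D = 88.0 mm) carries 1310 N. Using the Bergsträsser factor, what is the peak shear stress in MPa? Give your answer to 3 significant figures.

Spring index C = D/d = 88.0/11.3 = 7.7876
K_B = (4C+2)/(4C−3) = 33.150/28.150 = 1.1776
τ₀ = 8FD/(πd³) = 8·1310·88.0/(π·11.3³) = 922240/4533 = 203.45 MPa
τ_max = K·τ₀ = 1.1776 × 203.45 = 239.59 MPa

240 MPa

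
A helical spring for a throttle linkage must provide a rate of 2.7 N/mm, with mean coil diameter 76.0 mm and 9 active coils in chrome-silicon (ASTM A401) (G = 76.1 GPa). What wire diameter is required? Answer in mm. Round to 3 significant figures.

d = (8D³N_a·k / G)^(1/4) = (8·76.0³·9·2.7 / (76.1×10³))^0.25
  = (1121.4)^0.25 = 5.7868 mm

5.79 mm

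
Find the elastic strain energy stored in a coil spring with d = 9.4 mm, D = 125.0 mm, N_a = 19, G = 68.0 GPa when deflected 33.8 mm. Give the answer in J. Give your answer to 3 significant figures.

1.02 J

k = Gd⁴/(8D³N_a) = (68.0×10³)(9.4⁴)/(8·125.0³·19) = 1.7883 N/mm
U = ½kδ² = 0.5 × 1.7883 × 33.8² = 1021.5 N·mm = 1.0215 J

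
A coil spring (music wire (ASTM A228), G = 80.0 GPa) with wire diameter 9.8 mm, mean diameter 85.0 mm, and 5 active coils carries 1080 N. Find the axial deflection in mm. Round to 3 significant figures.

36.0 mm

k = Gd⁴/(8D³N_a) = (80.0×10³)(9.8⁴)/(8·85.0³·5) = 30.038 N/mm
δ = F/k = 1080 / 30.038 = 35.954 mm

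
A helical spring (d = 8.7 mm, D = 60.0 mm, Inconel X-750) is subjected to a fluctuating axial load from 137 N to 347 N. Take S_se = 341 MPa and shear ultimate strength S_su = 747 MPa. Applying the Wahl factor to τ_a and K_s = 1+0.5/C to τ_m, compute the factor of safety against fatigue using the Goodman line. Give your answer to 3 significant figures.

5.97

C = D/d = 60.0/8.7 = 6.8966; K_W = (4C−1)/(4C−4)+0.615/C = 1.2164; K_s = 1+0.5/C = 1.0725
F_a = (F_max−F_min)/2 = 105 N; F_m = (F_max+F_min)/2 = 242 N
τ_a = K_W·8F_aD/(πd³) = 1.2164 × 24.363 = 29.634 MPa
τ_m = K_s·8F_mD/(πd³) = 1.0725 × 56.15 = 60.221 MPa
Goodman: 1/n_f = τ_a/S_se + τ_m/S_su = 29.634/341 + 60.221/747 = 0.08690 + 0.08062 = 0.16752
n_f = 1/0.16752 = 5.969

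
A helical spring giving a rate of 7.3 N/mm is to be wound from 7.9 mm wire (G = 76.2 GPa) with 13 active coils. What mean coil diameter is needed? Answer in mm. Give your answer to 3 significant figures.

D = (Gd⁴/(8N_a·k))^(1/3) = (76.2×10³·7.9⁴/(8·13·7.3))^(1/3)
  = (390937)^(1/3) = 73.1199 mm

73.1 mm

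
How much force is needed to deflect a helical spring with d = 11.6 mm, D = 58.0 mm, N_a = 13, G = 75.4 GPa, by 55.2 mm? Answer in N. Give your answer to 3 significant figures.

3710 N

k = Gd⁴/(8D³N_a) = (75.4×10³)(11.6⁴)/(8·58.0³·13) = 67.28 N/mm
F = k·δ = 67.28 × 55.2 = 3713.9 N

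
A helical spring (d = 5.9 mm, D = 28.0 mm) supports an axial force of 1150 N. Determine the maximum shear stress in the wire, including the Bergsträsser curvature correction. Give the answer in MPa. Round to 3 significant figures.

Spring index C = D/d = 28.0/5.9 = 4.7458
K_B = (4C+2)/(4C−3) = 20.983/15.983 = 1.3128
τ₀ = 8FD/(πd³) = 8·1150·28.0/(π·5.9³) = 257600/645.22 = 399.25 MPa
τ_max = K·τ₀ = 1.3128 × 399.25 = 524.14 MPa

524 MPa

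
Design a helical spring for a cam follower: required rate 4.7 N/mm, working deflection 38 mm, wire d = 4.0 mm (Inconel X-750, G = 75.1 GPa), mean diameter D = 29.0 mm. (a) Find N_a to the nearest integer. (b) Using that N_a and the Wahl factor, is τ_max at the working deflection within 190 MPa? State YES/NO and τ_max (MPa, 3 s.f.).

(a) 21 coils; (b) NO, τ_max = 248 MPa

N_a = Gd⁴/(8D³k) = (75.1×10³)(4.0⁴)/(8·29.0³·4.7) = 20.97 → N_a = 21
Actual rate k = Gd⁴/(8D³·21) = 4.6922 N/mm
Working load F = kδ = 4.6922·38 = 178.3 N
C = 29.0/4.0 = 7.2500; K_W = (4C−1)/(4C−4)+0.615/C = 1.2048
τ_max = K_W·8FD/(πd³) = 1.2048·205.74 = 247.88 MPa
τ_max > 190 MPa → exceeds allowable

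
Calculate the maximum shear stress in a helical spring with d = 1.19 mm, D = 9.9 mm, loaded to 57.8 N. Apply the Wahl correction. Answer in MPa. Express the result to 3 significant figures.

Spring index C = D/d = 9.9/1.19 = 8.3193
K_W = (4C−1)/(4C−4) + 0.615/C = 32.277/29.277 + 0.0739 = 1.1764
τ₀ = 8FD/(πd³) = 8·57.8·9.9/(π·1.19³) = 4577.76/5.2941 = 864.69 MPa
τ_max = K·τ₀ = 1.1764 × 864.69 = 1017.2 MPa

1020 MPa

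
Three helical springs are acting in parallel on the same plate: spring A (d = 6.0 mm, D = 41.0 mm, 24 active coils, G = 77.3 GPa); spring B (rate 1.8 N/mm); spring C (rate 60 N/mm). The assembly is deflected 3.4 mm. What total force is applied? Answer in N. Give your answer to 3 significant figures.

236 N

k_A = Gd⁴/(8D³N_a) = (77.3×10³)(6.0⁴)/(8·41.0³·24) = 7.5706 N/mm
Parallel: k_eq = 7.5706 + 1.8 + 60 = 69.371 N/mm
F = k_eq·δ = 69.371·3.4 = 235.86 N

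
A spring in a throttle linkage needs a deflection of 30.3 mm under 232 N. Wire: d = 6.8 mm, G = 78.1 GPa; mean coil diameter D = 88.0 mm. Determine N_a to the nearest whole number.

4

Required rate k = F/δ = 232/30.3 = 7.6568 N/mm
N_a = Gd⁴/(8D³k) = (78.1×10³ × 6.8⁴)/(8 × 88.0³ × 7.6568)
    = 1.66989e+08 / 4.1743e+07 = 4 → 4 coils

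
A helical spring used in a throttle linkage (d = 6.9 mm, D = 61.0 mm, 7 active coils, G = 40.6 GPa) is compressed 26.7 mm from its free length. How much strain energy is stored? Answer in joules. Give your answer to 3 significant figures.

k = Gd⁴/(8D³N_a) = (40.6×10³)(6.9⁴)/(8·61.0³·7) = 7.2401 N/mm
U = ½kδ² = 0.5 × 7.2401 × 26.7² = 2580.7 N·mm = 2.5807 J

2.58 J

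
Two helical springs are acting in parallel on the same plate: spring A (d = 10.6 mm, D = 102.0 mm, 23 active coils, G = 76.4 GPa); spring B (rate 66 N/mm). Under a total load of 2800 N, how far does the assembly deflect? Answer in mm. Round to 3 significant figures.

k_A = Gd⁴/(8D³N_a) = (76.4×10³)(10.6⁴)/(8·102.0³·23) = 4.9397 N/mm
Parallel: k_eq = 4.9397 + 66 = 70.94 N/mm
δ = F/k_eq = 2800/70.94 = 39.47 mm

39.5 mm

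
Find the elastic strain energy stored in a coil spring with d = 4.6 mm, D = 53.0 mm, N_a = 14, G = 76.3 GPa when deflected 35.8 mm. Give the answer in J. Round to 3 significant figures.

k = Gd⁴/(8D³N_a) = (76.3×10³)(4.6⁴)/(8·53.0³·14) = 2.0489 N/mm
U = ½kδ² = 0.5 × 2.0489 × 35.8² = 1312.9 N·mm = 1.3129 J

1.31 J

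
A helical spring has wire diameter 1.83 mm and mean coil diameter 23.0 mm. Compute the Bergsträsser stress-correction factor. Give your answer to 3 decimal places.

C = D/d = 23.0/1.83 = 12.5683
K_B = (4C+2)/(4C−3) = 52.273/47.273 = 1.1058

1.106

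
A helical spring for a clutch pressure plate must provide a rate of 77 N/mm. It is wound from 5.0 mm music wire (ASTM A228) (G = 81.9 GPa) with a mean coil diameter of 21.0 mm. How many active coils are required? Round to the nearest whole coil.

9

N_a = Gd⁴/(8D³k) = (81.9×10³ × 5.0⁴)/(8 × 21.0³ × 77)
    = 5.11875e+07 / 5.70478e+06 = 8.973 → 9 coils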